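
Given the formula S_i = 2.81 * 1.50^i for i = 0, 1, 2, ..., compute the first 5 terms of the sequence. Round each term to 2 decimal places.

This is a geometric sequence.
i=0: S_0 = 2.81 * 1.5^0 = 2.81
i=1: S_1 = 2.81 * 1.5^1 ≈ 4.22
i=2: S_2 = 2.81 * 1.5^2 ≈ 6.32
i=3: S_3 = 2.81 * 1.5^3 ≈ 9.48
i=4: S_4 = 2.81 * 1.5^4 ≈ 14.23
The first 5 terms are: [2.81, 4.22, 6.32, 9.48, 14.23]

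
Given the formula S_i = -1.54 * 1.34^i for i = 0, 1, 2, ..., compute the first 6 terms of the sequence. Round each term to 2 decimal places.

This is a geometric sequence.
i=0: S_0 = -1.54 * 1.34^0 = -1.54
i=1: S_1 = -1.54 * 1.34^1 ≈ -2.06
i=2: S_2 = -1.54 * 1.34^2 ≈ -2.77
i=3: S_3 = -1.54 * 1.34^3 ≈ -3.71
i=4: S_4 = -1.54 * 1.34^4 ≈ -4.97
i=5: S_5 = -1.54 * 1.34^5 ≈ -6.65
The first 6 terms are: [-1.54, -2.06, -2.77, -3.71, -4.97, -6.65]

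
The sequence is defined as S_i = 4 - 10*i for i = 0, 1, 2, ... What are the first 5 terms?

This is an arithmetic sequence.
i=0: S_0 = 4 + -10*0 = 4
i=1: S_1 = 4 + -10*1 = -6
i=2: S_2 = 4 + -10*2 = -16
i=3: S_3 = 4 + -10*3 = -26
i=4: S_4 = 4 + -10*4 = -36
The first 5 terms are: [4, -6, -16, -26, -36]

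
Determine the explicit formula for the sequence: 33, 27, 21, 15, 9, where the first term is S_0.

Check differences: 27 - 33 = -6
21 - 27 = -6
Common difference d = -6.
First term a = 33.
Formula: S_i = 33 - 6*i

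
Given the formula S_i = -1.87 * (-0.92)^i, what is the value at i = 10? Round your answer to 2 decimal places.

S_10 = -1.87 * (-0.92)^10 ≈ -1.87 * 0.4344 ≈ -0.81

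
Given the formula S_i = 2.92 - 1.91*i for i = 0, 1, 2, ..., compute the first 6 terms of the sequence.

This is an arithmetic sequence.
i=0: S_0 = 2.92 + -1.91*0 = 2.92
i=1: S_1 = 2.92 + -1.91*1 = 1.01
i=2: S_2 = 2.92 + -1.91*2 = -0.9
i=3: S_3 = 2.92 + -1.91*3 = -2.81
i=4: S_4 = 2.92 + -1.91*4 = -4.72
i=5: S_5 = 2.92 + -1.91*5 = -6.63
The first 6 terms are: [2.92, 1.01, -0.9, -2.81, -4.72, -6.63]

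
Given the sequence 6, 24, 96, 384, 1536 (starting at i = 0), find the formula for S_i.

Check ratios: 24 / 6 = 4.0
Common ratio r = 4.
First term a = 6.
Formula: S_i = 6 * 4^i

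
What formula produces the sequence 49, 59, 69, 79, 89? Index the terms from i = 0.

Check differences: 59 - 49 = 10
69 - 59 = 10
Common difference d = 10.
First term a = 49.
Formula: S_i = 49 + 10*i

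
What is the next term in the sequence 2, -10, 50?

Ratios: -10 / 2 = -5.0
This is a geometric sequence with common ratio r = -5.
Next term = 50 * -5 = -250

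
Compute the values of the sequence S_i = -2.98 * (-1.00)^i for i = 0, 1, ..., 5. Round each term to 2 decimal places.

This is a geometric sequence.
i=0: S_0 = -2.98 * (-1.0)^0 = -2.98
i=1: S_1 = -2.98 * (-1.0)^1 = 2.98
i=2: S_2 = -2.98 * (-1.0)^2 = -2.98
i=3: S_3 = -2.98 * (-1.0)^3 = 2.98
i=4: S_4 = -2.98 * (-1.0)^4 = -2.98
i=5: S_5 = -2.98 * (-1.0)^5 = 2.98
The first 6 terms are: [-2.98, 2.98, -2.98, 2.98, -2.98, 2.98]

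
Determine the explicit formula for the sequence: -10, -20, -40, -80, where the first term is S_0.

Check ratios: -20 / -10 = 2.0
Common ratio r = 2.
First term a = -10.
Formula: S_i = -10 * 2^i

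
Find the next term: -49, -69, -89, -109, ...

Differences: -69 - -49 = -20
This is an arithmetic sequence with common difference d = -20.
Next term = -109 + -20 = -129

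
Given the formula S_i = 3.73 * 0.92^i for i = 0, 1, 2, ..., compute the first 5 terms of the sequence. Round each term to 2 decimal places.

This is a geometric sequence.
i=0: S_0 = 3.73 * 0.92^0 = 3.73
i=1: S_1 = 3.73 * 0.92^1 ≈ 3.43
i=2: S_2 = 3.73 * 0.92^2 ≈ 3.16
i=3: S_3 = 3.73 * 0.92^3 ≈ 2.9
i=4: S_4 = 3.73 * 0.92^4 ≈ 2.67
The first 5 terms are: [3.73, 3.43, 3.16, 2.9, 2.67]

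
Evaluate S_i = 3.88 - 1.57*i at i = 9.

S_9 = 3.88 + -1.57*9 = 3.88 + -14.13 = -10.25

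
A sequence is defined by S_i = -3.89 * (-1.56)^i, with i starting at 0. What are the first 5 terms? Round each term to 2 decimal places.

This is a geometric sequence.
i=0: S_0 = -3.89 * (-1.56)^0 = -3.89
i=1: S_1 = -3.89 * (-1.56)^1 ≈ 6.07
i=2: S_2 = -3.89 * (-1.56)^2 ≈ -9.47
i=3: S_3 = -3.89 * (-1.56)^3 ≈ 14.77
i=4: S_4 = -3.89 * (-1.56)^4 ≈ -23.04
The first 5 terms are: [-3.89, 6.07, -9.47, 14.77, -23.04]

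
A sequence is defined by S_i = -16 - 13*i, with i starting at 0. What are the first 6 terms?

This is an arithmetic sequence.
i=0: S_0 = -16 + -13*0 = -16
i=1: S_1 = -16 + -13*1 = -29
i=2: S_2 = -16 + -13*2 = -42
i=3: S_3 = -16 + -13*3 = -55
i=4: S_4 = -16 + -13*4 = -68
i=5: S_5 = -16 + -13*5 = -81
The first 6 terms are: [-16, -29, -42, -55, -68, -81]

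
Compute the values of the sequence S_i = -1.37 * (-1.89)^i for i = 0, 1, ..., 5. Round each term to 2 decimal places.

This is a geometric sequence.
i=0: S_0 = -1.37 * (-1.89)^0 = -1.37
i=1: S_1 = -1.37 * (-1.89)^1 ≈ 2.59
i=2: S_2 = -1.37 * (-1.89)^2 ≈ -4.89
i=3: S_3 = -1.37 * (-1.89)^3 ≈ 9.25
i=4: S_4 = -1.37 * (-1.89)^4 ≈ -17.48
i=5: S_5 = -1.37 * (-1.89)^5 ≈ 33.04
The first 6 terms are: [-1.37, 2.59, -4.89, 9.25, -17.48, 33.04]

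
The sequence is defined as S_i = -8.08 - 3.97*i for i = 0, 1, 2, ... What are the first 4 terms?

This is an arithmetic sequence.
i=0: S_0 = -8.08 + -3.97*0 = -8.08
i=1: S_1 = -8.08 + -3.97*1 = -12.05
i=2: S_2 = -8.08 + -3.97*2 = -16.02
i=3: S_3 = -8.08 + -3.97*3 = -19.99
The first 4 terms are: [-8.08, -12.05, -16.02, -19.99]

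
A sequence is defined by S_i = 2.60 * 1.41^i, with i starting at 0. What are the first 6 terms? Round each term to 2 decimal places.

This is a geometric sequence.
i=0: S_0 = 2.6 * 1.41^0 = 2.6
i=1: S_1 = 2.6 * 1.41^1 ≈ 3.67
i=2: S_2 = 2.6 * 1.41^2 ≈ 5.17
i=3: S_3 = 2.6 * 1.41^3 ≈ 7.29
i=4: S_4 = 2.6 * 1.41^4 ≈ 10.28
i=5: S_5 = 2.6 * 1.41^5 ≈ 14.49
The first 6 terms are: [2.6, 3.67, 5.17, 7.29, 10.28, 14.49]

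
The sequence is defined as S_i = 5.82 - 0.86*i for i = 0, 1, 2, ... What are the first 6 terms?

This is an arithmetic sequence.
i=0: S_0 = 5.82 + -0.86*0 = 5.82
i=1: S_1 = 5.82 + -0.86*1 = 4.96
i=2: S_2 = 5.82 + -0.86*2 = 4.1
i=3: S_3 = 5.82 + -0.86*3 = 3.24
i=4: S_4 = 5.82 + -0.86*4 = 2.38
i=5: S_5 = 5.82 + -0.86*5 = 1.52
The first 6 terms are: [5.82, 4.96, 4.1, 3.24, 2.38, 1.52]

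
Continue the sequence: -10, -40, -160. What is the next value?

Ratios: -40 / -10 = 4.0
This is a geometric sequence with common ratio r = 4.
Next term = -160 * 4 = -640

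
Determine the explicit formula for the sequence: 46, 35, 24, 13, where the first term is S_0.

Check differences: 35 - 46 = -11
24 - 35 = -11
Common difference d = -11.
First term a = 46.
Formula: S_i = 46 - 11*i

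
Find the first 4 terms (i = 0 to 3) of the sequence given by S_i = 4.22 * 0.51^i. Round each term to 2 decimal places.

This is a geometric sequence.
i=0: S_0 = 4.22 * 0.51^0 = 4.22
i=1: S_1 = 4.22 * 0.51^1 ≈ 2.15
i=2: S_2 = 4.22 * 0.51^2 ≈ 1.1
i=3: S_3 = 4.22 * 0.51^3 ≈ 0.56
The first 4 terms are: [4.22, 2.15, 1.1, 0.56]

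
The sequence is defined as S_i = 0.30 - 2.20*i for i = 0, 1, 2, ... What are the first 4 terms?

This is an arithmetic sequence.
i=0: S_0 = 0.3 + -2.2*0 = 0.3
i=1: S_1 = 0.3 + -2.2*1 = -1.9
i=2: S_2 = 0.3 + -2.2*2 = -4.1
i=3: S_3 = 0.3 + -2.2*3 = -6.3
The first 4 terms are: [0.3, -1.9, -4.1, -6.3]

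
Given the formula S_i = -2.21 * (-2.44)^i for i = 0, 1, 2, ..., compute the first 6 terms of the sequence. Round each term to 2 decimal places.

This is a geometric sequence.
i=0: S_0 = -2.21 * (-2.44)^0 = -2.21
i=1: S_1 = -2.21 * (-2.44)^1 ≈ 5.39
i=2: S_2 = -2.21 * (-2.44)^2 ≈ -13.16
i=3: S_3 = -2.21 * (-2.44)^3 ≈ 32.1
i=4: S_4 = -2.21 * (-2.44)^4 ≈ -78.33
i=5: S_5 = -2.21 * (-2.44)^5 ≈ 191.14
The first 6 terms are: [-2.21, 5.39, -13.16, 32.1, -78.33, 191.14]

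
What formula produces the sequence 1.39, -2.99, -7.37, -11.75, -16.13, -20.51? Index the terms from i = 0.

Check differences: -2.99 - 1.39 = -4.38
-7.37 - -2.99 = -4.38
Common difference d = -4.38.
First term a = 1.39.
Formula: S_i = 1.39 - 4.38*i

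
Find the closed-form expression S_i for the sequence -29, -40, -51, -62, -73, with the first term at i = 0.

Check differences: -40 - -29 = -11
-51 - -40 = -11
Common difference d = -11.
First term a = -29.
Formula: S_i = -29 - 11*i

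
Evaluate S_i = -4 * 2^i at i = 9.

S_9 = -4 * 2^9 = -4 * 512 = -2048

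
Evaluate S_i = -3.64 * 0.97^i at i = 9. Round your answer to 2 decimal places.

S_9 = -3.64 * 0.97^9 ≈ -3.64 * 0.7602 ≈ -2.77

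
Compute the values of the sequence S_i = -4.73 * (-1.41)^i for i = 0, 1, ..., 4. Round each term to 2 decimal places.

This is a geometric sequence.
i=0: S_0 = -4.73 * (-1.41)^0 = -4.73
i=1: S_1 = -4.73 * (-1.41)^1 ≈ 6.67
i=2: S_2 = -4.73 * (-1.41)^2 ≈ -9.4
i=3: S_3 = -4.73 * (-1.41)^3 ≈ 13.26
i=4: S_4 = -4.73 * (-1.41)^4 ≈ -18.7
The first 5 terms are: [-4.73, 6.67, -9.4, 13.26, -18.7]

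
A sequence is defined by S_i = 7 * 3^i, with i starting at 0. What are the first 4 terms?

This is a geometric sequence.
i=0: S_0 = 7 * 3^0 = 7
i=1: S_1 = 7 * 3^1 = 21
i=2: S_2 = 7 * 3^2 = 63
i=3: S_3 = 7 * 3^3 = 189
The first 4 terms are: [7, 21, 63, 189]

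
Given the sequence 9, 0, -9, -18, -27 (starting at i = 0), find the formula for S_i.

Check differences: 0 - 9 = -9
-9 - 0 = -9
Common difference d = -9.
First term a = 9.
Formula: S_i = 9 - 9*i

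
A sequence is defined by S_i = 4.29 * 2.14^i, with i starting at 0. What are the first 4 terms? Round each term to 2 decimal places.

This is a geometric sequence.
i=0: S_0 = 4.29 * 2.14^0 = 4.29
i=1: S_1 = 4.29 * 2.14^1 ≈ 9.18
i=2: S_2 = 4.29 * 2.14^2 ≈ 19.65
i=3: S_3 = 4.29 * 2.14^3 ≈ 42.04
The first 4 terms are: [4.29, 9.18, 19.65, 42.04]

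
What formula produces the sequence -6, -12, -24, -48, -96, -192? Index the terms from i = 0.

Check ratios: -12 / -6 = 2.0
Common ratio r = 2.
First term a = -6.
Formula: S_i = -6 * 2^i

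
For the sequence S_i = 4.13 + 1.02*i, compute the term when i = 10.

S_10 = 4.13 + 1.02*10 = 4.13 + 10.2 = 14.33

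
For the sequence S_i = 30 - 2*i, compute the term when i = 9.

S_9 = 30 + -2*9 = 30 + -18 = 12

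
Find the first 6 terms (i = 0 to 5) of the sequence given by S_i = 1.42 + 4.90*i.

This is an arithmetic sequence.
i=0: S_0 = 1.42 + 4.9*0 = 1.42
i=1: S_1 = 1.42 + 4.9*1 = 6.32
i=2: S_2 = 1.42 + 4.9*2 = 11.22
i=3: S_3 = 1.42 + 4.9*3 = 16.12
i=4: S_4 = 1.42 + 4.9*4 = 21.02
i=5: S_5 = 1.42 + 4.9*5 = 25.92
The first 6 terms are: [1.42, 6.32, 11.22, 16.12, 21.02, 25.92]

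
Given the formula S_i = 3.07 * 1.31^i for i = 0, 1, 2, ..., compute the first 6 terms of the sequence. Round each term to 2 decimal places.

This is a geometric sequence.
i=0: S_0 = 3.07 * 1.31^0 = 3.07
i=1: S_1 = 3.07 * 1.31^1 ≈ 4.02
i=2: S_2 = 3.07 * 1.31^2 ≈ 5.27
i=3: S_3 = 3.07 * 1.31^3 ≈ 6.9
i=4: S_4 = 3.07 * 1.31^4 ≈ 9.04
i=5: S_5 = 3.07 * 1.31^5 ≈ 11.84
The first 6 terms are: [3.07, 4.02, 5.27, 6.9, 9.04, 11.84]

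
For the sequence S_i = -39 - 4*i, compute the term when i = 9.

S_9 = -39 + -4*9 = -39 + -36 = -75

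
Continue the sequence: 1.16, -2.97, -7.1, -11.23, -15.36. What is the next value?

Differences: -2.97 - 1.16 = -4.13
This is an arithmetic sequence with common difference d = -4.13.
Next term = -15.36 + -4.13 = -19.49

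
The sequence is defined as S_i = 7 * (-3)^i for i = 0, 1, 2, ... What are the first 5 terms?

This is a geometric sequence.
i=0: S_0 = 7 * (-3)^0 = 7
i=1: S_1 = 7 * (-3)^1 = -21
i=2: S_2 = 7 * (-3)^2 = 63
i=3: S_3 = 7 * (-3)^3 = -189
i=4: S_4 = 7 * (-3)^4 = 567
The first 5 terms are: [7, -21, 63, -189, 567]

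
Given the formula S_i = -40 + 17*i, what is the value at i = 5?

S_5 = -40 + 17*5 = -40 + 85 = 45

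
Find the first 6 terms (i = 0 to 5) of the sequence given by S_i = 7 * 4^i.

This is a geometric sequence.
i=0: S_0 = 7 * 4^0 = 7
i=1: S_1 = 7 * 4^1 = 28
i=2: S_2 = 7 * 4^2 = 112
i=3: S_3 = 7 * 4^3 = 448
i=4: S_4 = 7 * 4^4 = 1792
i=5: S_5 = 7 * 4^5 = 7168
The first 6 terms are: [7, 28, 112, 448, 1792, 7168]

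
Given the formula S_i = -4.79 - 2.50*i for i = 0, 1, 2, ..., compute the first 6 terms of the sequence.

This is an arithmetic sequence.
i=0: S_0 = -4.79 + -2.5*0 = -4.79
i=1: S_1 = -4.79 + -2.5*1 = -7.29
i=2: S_2 = -4.79 + -2.5*2 = -9.79
i=3: S_3 = -4.79 + -2.5*3 = -12.29
i=4: S_4 = -4.79 + -2.5*4 = -14.79
i=5: S_5 = -4.79 + -2.5*5 = -17.29
The first 6 terms are: [-4.79, -7.29, -9.79, -12.29, -14.79, -17.29]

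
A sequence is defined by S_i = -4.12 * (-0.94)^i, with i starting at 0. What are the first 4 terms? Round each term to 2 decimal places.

This is a geometric sequence.
i=0: S_0 = -4.12 * (-0.94)^0 = -4.12
i=1: S_1 = -4.12 * (-0.94)^1 ≈ 3.87
i=2: S_2 = -4.12 * (-0.94)^2 ≈ -3.64
i=3: S_3 = -4.12 * (-0.94)^3 ≈ 3.42
The first 4 terms are: [-4.12, 3.87, -3.64, 3.42]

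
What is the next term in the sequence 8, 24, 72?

Ratios: 24 / 8 = 3.0
This is a geometric sequence with common ratio r = 3.
Next term = 72 * 3 = 216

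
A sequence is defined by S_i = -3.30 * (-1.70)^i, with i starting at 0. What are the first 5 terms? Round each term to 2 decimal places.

This is a geometric sequence.
i=0: S_0 = -3.3 * (-1.7)^0 = -3.3
i=1: S_1 = -3.3 * (-1.7)^1 = 5.61
i=2: S_2 = -3.3 * (-1.7)^2 ≈ -9.54
i=3: S_3 = -3.3 * (-1.7)^3 ≈ 16.21
i=4: S_4 = -3.3 * (-1.7)^4 ≈ -27.56
The first 5 terms are: [-3.3, 5.61, -9.54, 16.21, -27.56]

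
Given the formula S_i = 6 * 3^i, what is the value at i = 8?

S_8 = 6 * 3^8 = 6 * 6561 = 39366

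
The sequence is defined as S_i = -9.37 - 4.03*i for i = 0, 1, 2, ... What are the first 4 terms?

This is an arithmetic sequence.
i=0: S_0 = -9.37 + -4.03*0 = -9.37
i=1: S_1 = -9.37 + -4.03*1 = -13.4
i=2: S_2 = -9.37 + -4.03*2 = -17.43
i=3: S_3 = -9.37 + -4.03*3 = -21.46
The first 4 terms are: [-9.37, -13.4, -17.43, -21.46]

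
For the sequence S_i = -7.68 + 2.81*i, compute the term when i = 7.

S_7 = -7.68 + 2.81*7 = -7.68 + 19.67 = 11.99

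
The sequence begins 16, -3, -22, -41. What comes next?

Differences: -3 - 16 = -19
This is an arithmetic sequence with common difference d = -19.
Next term = -41 + -19 = -60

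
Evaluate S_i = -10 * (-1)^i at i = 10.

S_10 = -10 * (-1)^10 = -10 * 1 = -10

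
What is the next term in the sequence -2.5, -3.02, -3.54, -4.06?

Differences: -3.02 - -2.5 = -0.52
This is an arithmetic sequence with common difference d = -0.52.
Next term = -4.06 + -0.52 = -4.58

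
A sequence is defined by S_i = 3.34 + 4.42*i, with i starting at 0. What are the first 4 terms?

This is an arithmetic sequence.
i=0: S_0 = 3.34 + 4.42*0 = 3.34
i=1: S_1 = 3.34 + 4.42*1 = 7.76
i=2: S_2 = 3.34 + 4.42*2 = 12.18
i=3: S_3 = 3.34 + 4.42*3 = 16.6
The first 4 terms are: [3.34, 7.76, 12.18, 16.6]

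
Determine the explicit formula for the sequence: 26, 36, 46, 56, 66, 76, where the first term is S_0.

Check differences: 36 - 26 = 10
46 - 36 = 10
Common difference d = 10.
First term a = 26.
Formula: S_i = 26 + 10*i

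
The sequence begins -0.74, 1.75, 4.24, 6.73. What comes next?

Differences: 1.75 - -0.74 = 2.49
This is an arithmetic sequence with common difference d = 2.49.
Next term = 6.73 + 2.49 = 9.22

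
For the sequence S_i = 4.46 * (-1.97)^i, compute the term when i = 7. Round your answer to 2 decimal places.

S_7 = 4.46 * (-1.97)^7 ≈ 4.46 * -115.1499 ≈ -513.57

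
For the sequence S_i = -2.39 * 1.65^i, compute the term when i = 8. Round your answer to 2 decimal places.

S_8 = -2.39 * 1.65^8 ≈ -2.39 * 54.9378 ≈ -131.3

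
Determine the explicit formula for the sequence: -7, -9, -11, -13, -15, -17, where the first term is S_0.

Check differences: -9 - -7 = -2
-11 - -9 = -2
Common difference d = -2.
First term a = -7.
Formula: S_i = -7 - 2*i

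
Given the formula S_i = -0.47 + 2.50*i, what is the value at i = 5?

S_5 = -0.47 + 2.5*5 = -0.47 + 12.5 = 12.03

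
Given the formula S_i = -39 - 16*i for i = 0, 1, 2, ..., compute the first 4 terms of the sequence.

This is an arithmetic sequence.
i=0: S_0 = -39 + -16*0 = -39
i=1: S_1 = -39 + -16*1 = -55
i=2: S_2 = -39 + -16*2 = -71
i=3: S_3 = -39 + -16*3 = -87
The first 4 terms are: [-39, -55, -71, -87]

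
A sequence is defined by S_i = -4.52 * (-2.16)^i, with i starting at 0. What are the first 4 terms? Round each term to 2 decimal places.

This is a geometric sequence.
i=0: S_0 = -4.52 * (-2.16)^0 = -4.52
i=1: S_1 = -4.52 * (-2.16)^1 ≈ 9.76
i=2: S_2 = -4.52 * (-2.16)^2 ≈ -21.09
i=3: S_3 = -4.52 * (-2.16)^3 ≈ 45.55
The first 4 terms are: [-4.52, 9.76, -21.09, 45.55]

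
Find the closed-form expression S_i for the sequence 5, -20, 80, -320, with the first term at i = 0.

Check ratios: -20 / 5 = -4.0
Common ratio r = -4.
First term a = 5.
Formula: S_i = 5 * (-4)^i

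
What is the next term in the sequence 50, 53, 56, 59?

Differences: 53 - 50 = 3
This is an arithmetic sequence with common difference d = 3.
Next term = 59 + 3 = 62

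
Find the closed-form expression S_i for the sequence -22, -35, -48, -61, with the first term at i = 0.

Check differences: -35 - -22 = -13
-48 - -35 = -13
Common difference d = -13.
First term a = -22.
Formula: S_i = -22 - 13*i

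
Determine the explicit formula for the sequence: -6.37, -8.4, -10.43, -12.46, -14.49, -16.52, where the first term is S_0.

Check differences: -8.4 - -6.37 = -2.03
-10.43 - -8.4 = -2.03
Common difference d = -2.03.
First term a = -6.37.
Formula: S_i = -6.37 - 2.03*i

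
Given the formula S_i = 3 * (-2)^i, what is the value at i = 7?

S_7 = 3 * (-2)^7 = 3 * -128 = -384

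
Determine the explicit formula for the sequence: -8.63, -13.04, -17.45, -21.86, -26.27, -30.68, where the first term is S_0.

Check differences: -13.04 - -8.63 = -4.41
-17.45 - -13.04 = -4.41
Common difference d = -4.41.
First term a = -8.63.
Formula: S_i = -8.63 - 4.41*i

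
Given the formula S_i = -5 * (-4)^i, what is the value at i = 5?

S_5 = -5 * (-4)^5 = -5 * -1024 = 5120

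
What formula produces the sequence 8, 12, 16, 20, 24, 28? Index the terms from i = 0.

Check differences: 12 - 8 = 4
16 - 12 = 4
Common difference d = 4.
First term a = 8.
Formula: S_i = 8 + 4*i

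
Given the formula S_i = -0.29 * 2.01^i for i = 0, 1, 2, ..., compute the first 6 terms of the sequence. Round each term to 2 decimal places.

This is a geometric sequence.
i=0: S_0 = -0.29 * 2.01^0 = -0.29
i=1: S_1 = -0.29 * 2.01^1 ≈ -0.58
i=2: S_2 = -0.29 * 2.01^2 ≈ -1.17
i=3: S_3 = -0.29 * 2.01^3 ≈ -2.35
i=4: S_4 = -0.29 * 2.01^4 ≈ -4.73
i=5: S_5 = -0.29 * 2.01^5 ≈ -9.51
The first 6 terms are: [-0.29, -0.58, -1.17, -2.35, -4.73, -9.51]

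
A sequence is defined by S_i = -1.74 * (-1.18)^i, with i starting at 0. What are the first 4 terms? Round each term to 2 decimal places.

This is a geometric sequence.
i=0: S_0 = -1.74 * (-1.18)^0 = -1.74
i=1: S_1 = -1.74 * (-1.18)^1 ≈ 2.05
i=2: S_2 = -1.74 * (-1.18)^2 ≈ -2.42
i=3: S_3 = -1.74 * (-1.18)^3 ≈ 2.86
The first 4 terms are: [-1.74, 2.05, -2.42, 2.86]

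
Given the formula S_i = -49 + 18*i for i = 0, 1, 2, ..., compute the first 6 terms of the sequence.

This is an arithmetic sequence.
i=0: S_0 = -49 + 18*0 = -49
i=1: S_1 = -49 + 18*1 = -31
i=2: S_2 = -49 + 18*2 = -13
i=3: S_3 = -49 + 18*3 = 5
i=4: S_4 = -49 + 18*4 = 23
i=5: S_5 = -49 + 18*5 = 41
The first 6 terms are: [-49, -31, -13, 5, 23, 41]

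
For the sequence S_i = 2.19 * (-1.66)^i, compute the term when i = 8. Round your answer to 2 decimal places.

S_8 = 2.19 * (-1.66)^8 ≈ 2.19 * 57.6587 ≈ 126.27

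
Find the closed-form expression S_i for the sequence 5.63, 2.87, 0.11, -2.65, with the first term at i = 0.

Check differences: 2.87 - 5.63 = -2.76
0.11 - 2.87 = -2.76
Common difference d = -2.76.
First term a = 5.63.
Formula: S_i = 5.63 - 2.76*i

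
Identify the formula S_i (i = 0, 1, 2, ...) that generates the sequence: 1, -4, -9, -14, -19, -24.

Check differences: -4 - 1 = -5
-9 - -4 = -5
Common difference d = -5.
First term a = 1.
Formula: S_i = 1 - 5*i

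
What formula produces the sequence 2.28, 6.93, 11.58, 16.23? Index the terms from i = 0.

Check differences: 6.93 - 2.28 = 4.65
11.58 - 6.93 = 4.65
Common difference d = 4.65.
First term a = 2.28.
Formula: S_i = 2.28 + 4.65*i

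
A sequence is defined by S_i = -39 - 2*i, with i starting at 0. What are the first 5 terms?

This is an arithmetic sequence.
i=0: S_0 = -39 + -2*0 = -39
i=1: S_1 = -39 + -2*1 = -41
i=2: S_2 = -39 + -2*2 = -43
i=3: S_3 = -39 + -2*3 = -45
i=4: S_4 = -39 + -2*4 = -47
The first 5 terms are: [-39, -41, -43, -45, -47]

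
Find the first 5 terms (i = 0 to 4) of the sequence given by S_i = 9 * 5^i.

This is a geometric sequence.
i=0: S_0 = 9 * 5^0 = 9
i=1: S_1 = 9 * 5^1 = 45
i=2: S_2 = 9 * 5^2 = 225
i=3: S_3 = 9 * 5^3 = 1125
i=4: S_4 = 9 * 5^4 = 5625
The first 5 terms are: [9, 45, 225, 1125, 5625]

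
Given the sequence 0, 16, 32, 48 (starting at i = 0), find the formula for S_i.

Check differences: 16 - 0 = 16
32 - 16 = 16
Common difference d = 16.
First term a = 0.
Formula: S_i = 0 + 16*i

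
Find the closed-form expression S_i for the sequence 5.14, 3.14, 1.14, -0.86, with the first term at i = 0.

Check differences: 3.14 - 5.14 = -2.0
1.14 - 3.14 = -2.0
Common difference d = -2.0.
First term a = 5.14.
Formula: S_i = 5.14 - 2.00*i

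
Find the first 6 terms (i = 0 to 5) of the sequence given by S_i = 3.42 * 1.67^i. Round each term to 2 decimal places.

This is a geometric sequence.
i=0: S_0 = 3.42 * 1.67^0 = 3.42
i=1: S_1 = 3.42 * 1.67^1 ≈ 5.71
i=2: S_2 = 3.42 * 1.67^2 ≈ 9.54
i=3: S_3 = 3.42 * 1.67^3 ≈ 15.93
i=4: S_4 = 3.42 * 1.67^4 ≈ 26.6
i=5: S_5 = 3.42 * 1.67^5 ≈ 44.42
The first 6 terms are: [3.42, 5.71, 9.54, 15.93, 26.6, 44.42]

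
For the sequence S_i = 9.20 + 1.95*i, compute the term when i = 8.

S_8 = 9.2 + 1.95*8 = 9.2 + 15.6 = 24.8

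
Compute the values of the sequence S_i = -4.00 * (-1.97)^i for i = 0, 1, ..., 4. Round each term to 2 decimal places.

This is a geometric sequence.
i=0: S_0 = -4.0 * (-1.97)^0 = -4.0
i=1: S_1 = -4.0 * (-1.97)^1 = 7.88
i=2: S_2 = -4.0 * (-1.97)^2 ≈ -15.52
i=3: S_3 = -4.0 * (-1.97)^3 ≈ 30.58
i=4: S_4 = -4.0 * (-1.97)^4 ≈ -60.25
The first 5 terms are: [-4.0, 7.88, -15.52, 30.58, -60.25]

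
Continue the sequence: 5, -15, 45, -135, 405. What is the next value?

Ratios: -15 / 5 = -3.0
This is a geometric sequence with common ratio r = -3.
Next term = 405 * -3 = -1215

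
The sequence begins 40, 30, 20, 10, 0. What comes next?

Differences: 30 - 40 = -10
This is an arithmetic sequence with common difference d = -10.
Next term = 0 + -10 = -10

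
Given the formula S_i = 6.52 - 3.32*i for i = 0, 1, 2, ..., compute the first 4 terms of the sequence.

This is an arithmetic sequence.
i=0: S_0 = 6.52 + -3.32*0 = 6.52
i=1: S_1 = 6.52 + -3.32*1 = 3.2
i=2: S_2 = 6.52 + -3.32*2 = -0.12
i=3: S_3 = 6.52 + -3.32*3 = -3.44
The first 4 terms are: [6.52, 3.2, -0.12, -3.44]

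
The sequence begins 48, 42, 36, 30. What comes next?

Differences: 42 - 48 = -6
This is an arithmetic sequence with common difference d = -6.
Next term = 30 + -6 = 24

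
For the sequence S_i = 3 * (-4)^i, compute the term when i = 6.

S_6 = 3 * (-4)^6 = 3 * 4096 = 12288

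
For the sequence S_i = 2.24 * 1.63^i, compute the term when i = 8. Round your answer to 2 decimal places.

S_8 = 2.24 * 1.63^8 ≈ 2.24 * 49.8311 ≈ 111.62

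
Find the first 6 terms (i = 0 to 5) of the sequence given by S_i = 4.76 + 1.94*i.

This is an arithmetic sequence.
i=0: S_0 = 4.76 + 1.94*0 = 4.76
i=1: S_1 = 4.76 + 1.94*1 = 6.7
i=2: S_2 = 4.76 + 1.94*2 = 8.64
i=3: S_3 = 4.76 + 1.94*3 = 10.58
i=4: S_4 = 4.76 + 1.94*4 = 12.52
i=5: S_5 = 4.76 + 1.94*5 = 14.46
The first 6 terms are: [4.76, 6.7, 8.64, 10.58, 12.52, 14.46]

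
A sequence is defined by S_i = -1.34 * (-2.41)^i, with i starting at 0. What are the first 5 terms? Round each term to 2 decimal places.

This is a geometric sequence.
i=0: S_0 = -1.34 * (-2.41)^0 = -1.34
i=1: S_1 = -1.34 * (-2.41)^1 ≈ 3.23
i=2: S_2 = -1.34 * (-2.41)^2 ≈ -7.78
i=3: S_3 = -1.34 * (-2.41)^3 ≈ 18.76
i=4: S_4 = -1.34 * (-2.41)^4 ≈ -45.2
The first 5 terms are: [-1.34, 3.23, -7.78, 18.76, -45.2]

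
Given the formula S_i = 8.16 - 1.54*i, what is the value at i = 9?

S_9 = 8.16 + -1.54*9 = 8.16 + -13.86 = -5.7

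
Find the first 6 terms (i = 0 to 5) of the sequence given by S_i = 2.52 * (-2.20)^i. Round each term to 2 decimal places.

This is a geometric sequence.
i=0: S_0 = 2.52 * (-2.2)^0 = 2.52
i=1: S_1 = 2.52 * (-2.2)^1 ≈ -5.54
i=2: S_2 = 2.52 * (-2.2)^2 ≈ 12.2
i=3: S_3 = 2.52 * (-2.2)^3 ≈ -26.83
i=4: S_4 = 2.52 * (-2.2)^4 ≈ 59.03
i=5: S_5 = 2.52 * (-2.2)^5 ≈ -129.87
The first 6 terms are: [2.52, -5.54, 12.2, -26.83, 59.03, -129.87]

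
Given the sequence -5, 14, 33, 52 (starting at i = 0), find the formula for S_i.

Check differences: 14 - -5 = 19
33 - 14 = 19
Common difference d = 19.
First term a = -5.
Formula: S_i = -5 + 19*i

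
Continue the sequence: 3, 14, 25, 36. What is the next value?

Differences: 14 - 3 = 11
This is an arithmetic sequence with common difference d = 11.
Next term = 36 + 11 = 47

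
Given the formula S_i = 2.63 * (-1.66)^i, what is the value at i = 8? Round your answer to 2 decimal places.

S_8 = 2.63 * (-1.66)^8 ≈ 2.63 * 57.6587 ≈ 151.64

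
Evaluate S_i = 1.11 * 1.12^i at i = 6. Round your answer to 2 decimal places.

S_6 = 1.11 * 1.12^6 ≈ 1.11 * 1.9738 ≈ 2.19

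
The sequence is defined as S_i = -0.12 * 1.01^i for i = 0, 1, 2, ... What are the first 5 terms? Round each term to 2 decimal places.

This is a geometric sequence.
i=0: S_0 = -0.12 * 1.01^0 = -0.12
i=1: S_1 = -0.12 * 1.01^1 ≈ -0.12
i=2: S_2 = -0.12 * 1.01^2 ≈ -0.12
i=3: S_3 = -0.12 * 1.01^3 ≈ -0.12
i=4: S_4 = -0.12 * 1.01^4 ≈ -0.12
The first 5 terms are: [-0.12, -0.12, -0.12, -0.12, -0.12]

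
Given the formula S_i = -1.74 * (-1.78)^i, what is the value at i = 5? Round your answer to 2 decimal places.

S_5 = -1.74 * (-1.78)^5 ≈ -1.74 * -17.869 ≈ 31.09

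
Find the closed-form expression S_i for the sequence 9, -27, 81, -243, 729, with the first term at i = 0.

Check ratios: -27 / 9 = -3.0
Common ratio r = -3.
First term a = 9.
Formula: S_i = 9 * (-3)^i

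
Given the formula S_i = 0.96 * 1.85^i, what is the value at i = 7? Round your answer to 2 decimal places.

S_7 = 0.96 * 1.85^7 ≈ 0.96 * 74.1655 ≈ 71.2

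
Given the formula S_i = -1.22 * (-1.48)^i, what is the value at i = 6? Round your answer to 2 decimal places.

S_6 = -1.22 * (-1.48)^6 ≈ -1.22 * 10.5092 ≈ -12.82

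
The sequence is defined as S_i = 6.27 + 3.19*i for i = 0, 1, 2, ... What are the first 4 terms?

This is an arithmetic sequence.
i=0: S_0 = 6.27 + 3.19*0 = 6.27
i=1: S_1 = 6.27 + 3.19*1 = 9.46
i=2: S_2 = 6.27 + 3.19*2 = 12.65
i=3: S_3 = 6.27 + 3.19*3 = 15.84
The first 4 terms are: [6.27, 9.46, 12.65, 15.84]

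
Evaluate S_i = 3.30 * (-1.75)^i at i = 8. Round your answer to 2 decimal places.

S_8 = 3.3 * (-1.75)^8 ≈ 3.3 * 87.9639 ≈ 290.28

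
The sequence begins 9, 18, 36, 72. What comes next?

Ratios: 18 / 9 = 2.0
This is a geometric sequence with common ratio r = 2.
Next term = 72 * 2 = 144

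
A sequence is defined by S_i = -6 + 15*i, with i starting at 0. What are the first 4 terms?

This is an arithmetic sequence.
i=0: S_0 = -6 + 15*0 = -6
i=1: S_1 = -6 + 15*1 = 9
i=2: S_2 = -6 + 15*2 = 24
i=3: S_3 = -6 + 15*3 = 39
The first 4 terms are: [-6, 9, 24, 39]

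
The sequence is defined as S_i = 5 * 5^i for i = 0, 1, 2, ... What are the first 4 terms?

This is a geometric sequence.
i=0: S_0 = 5 * 5^0 = 5
i=1: S_1 = 5 * 5^1 = 25
i=2: S_2 = 5 * 5^2 = 125
i=3: S_3 = 5 * 5^3 = 625
The first 4 terms are: [5, 25, 125, 625]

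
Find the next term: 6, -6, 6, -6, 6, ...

Ratios: -6 / 6 = -1.0
This is a geometric sequence with common ratio r = -1.
Next term = 6 * -1 = -6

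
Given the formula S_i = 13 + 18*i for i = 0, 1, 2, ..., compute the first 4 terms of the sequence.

This is an arithmetic sequence.
i=0: S_0 = 13 + 18*0 = 13
i=1: S_1 = 13 + 18*1 = 31
i=2: S_2 = 13 + 18*2 = 49
i=3: S_3 = 13 + 18*3 = 67
The first 4 terms are: [13, 31, 49, 67]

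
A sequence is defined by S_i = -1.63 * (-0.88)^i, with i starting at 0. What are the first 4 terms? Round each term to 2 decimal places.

This is a geometric sequence.
i=0: S_0 = -1.63 * (-0.88)^0 = -1.63
i=1: S_1 = -1.63 * (-0.88)^1 ≈ 1.43
i=2: S_2 = -1.63 * (-0.88)^2 ≈ -1.26
i=3: S_3 = -1.63 * (-0.88)^3 ≈ 1.11
The first 4 terms are: [-1.63, 1.43, -1.26, 1.11]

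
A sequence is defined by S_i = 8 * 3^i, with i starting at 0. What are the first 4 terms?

This is a geometric sequence.
i=0: S_0 = 8 * 3^0 = 8
i=1: S_1 = 8 * 3^1 = 24
i=2: S_2 = 8 * 3^2 = 72
i=3: S_3 = 8 * 3^3 = 216
The first 4 terms are: [8, 24, 72, 216]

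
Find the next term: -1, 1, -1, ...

Ratios: 1 / -1 = -1.0
This is a geometric sequence with common ratio r = -1.
Next term = -1 * -1 = 1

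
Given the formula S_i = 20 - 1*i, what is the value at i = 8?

S_8 = 20 + -1*8 = 20 + -8 = 12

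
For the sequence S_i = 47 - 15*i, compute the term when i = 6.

S_6 = 47 + -15*6 = 47 + -90 = -43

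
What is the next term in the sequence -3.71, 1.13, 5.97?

Differences: 1.13 - -3.71 = 4.84
This is an arithmetic sequence with common difference d = 4.84.
Next term = 5.97 + 4.84 = 10.81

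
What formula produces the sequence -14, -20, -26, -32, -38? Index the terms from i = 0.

Check differences: -20 - -14 = -6
-26 - -20 = -6
Common difference d = -6.
First term a = -14.
Formula: S_i = -14 - 6*i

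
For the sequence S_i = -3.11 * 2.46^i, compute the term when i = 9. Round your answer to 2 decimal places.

S_9 = -3.11 * 2.46^9 ≈ -3.11 * 3299.2556 ≈ -10260.68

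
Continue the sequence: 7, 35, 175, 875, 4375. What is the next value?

Ratios: 35 / 7 = 5.0
This is a geometric sequence with common ratio r = 5.
Next term = 4375 * 5 = 21875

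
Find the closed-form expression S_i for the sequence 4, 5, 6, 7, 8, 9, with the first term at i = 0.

Check differences: 5 - 4 = 1
6 - 5 = 1
Common difference d = 1.
First term a = 4.
Formula: S_i = 4 + 1*i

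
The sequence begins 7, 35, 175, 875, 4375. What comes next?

Ratios: 35 / 7 = 5.0
This is a geometric sequence with common ratio r = 5.
Next term = 4375 * 5 = 21875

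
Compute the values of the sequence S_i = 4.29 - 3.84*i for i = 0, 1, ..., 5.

This is an arithmetic sequence.
i=0: S_0 = 4.29 + -3.84*0 = 4.29
i=1: S_1 = 4.29 + -3.84*1 = 0.45
i=2: S_2 = 4.29 + -3.84*2 = -3.39
i=3: S_3 = 4.29 + -3.84*3 = -7.23
i=4: S_4 = 4.29 + -3.84*4 = -11.07
i=5: S_5 = 4.29 + -3.84*5 = -14.91
The first 6 terms are: [4.29, 0.45, -3.39, -7.23, -11.07, -14.91]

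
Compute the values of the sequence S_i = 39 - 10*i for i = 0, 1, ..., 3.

This is an arithmetic sequence.
i=0: S_0 = 39 + -10*0 = 39
i=1: S_1 = 39 + -10*1 = 29
i=2: S_2 = 39 + -10*2 = 19
i=3: S_3 = 39 + -10*3 = 9
The first 4 terms are: [39, 29, 19, 9]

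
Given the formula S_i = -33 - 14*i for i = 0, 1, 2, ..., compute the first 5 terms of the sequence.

This is an arithmetic sequence.
i=0: S_0 = -33 + -14*0 = -33
i=1: S_1 = -33 + -14*1 = -47
i=2: S_2 = -33 + -14*2 = -61
i=3: S_3 = -33 + -14*3 = -75
i=4: S_4 = -33 + -14*4 = -89
The first 5 terms are: [-33, -47, -61, -75, -89]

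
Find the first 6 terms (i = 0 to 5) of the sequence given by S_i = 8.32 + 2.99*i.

This is an arithmetic sequence.
i=0: S_0 = 8.32 + 2.99*0 = 8.32
i=1: S_1 = 8.32 + 2.99*1 = 11.31
i=2: S_2 = 8.32 + 2.99*2 = 14.3
i=3: S_3 = 8.32 + 2.99*3 = 17.29
i=4: S_4 = 8.32 + 2.99*4 = 20.28
i=5: S_5 = 8.32 + 2.99*5 = 23.27
The first 6 terms are: [8.32, 11.31, 14.3, 17.29, 20.28, 23.27]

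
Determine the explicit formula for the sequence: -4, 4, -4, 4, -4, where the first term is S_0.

Check ratios: 4 / -4 = -1.0
Common ratio r = -1.
First term a = -4.
Formula: S_i = -4 * (-1)^i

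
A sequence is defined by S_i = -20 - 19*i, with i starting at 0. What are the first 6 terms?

This is an arithmetic sequence.
i=0: S_0 = -20 + -19*0 = -20
i=1: S_1 = -20 + -19*1 = -39
i=2: S_2 = -20 + -19*2 = -58
i=3: S_3 = -20 + -19*3 = -77
i=4: S_4 = -20 + -19*4 = -96
i=5: S_5 = -20 + -19*5 = -115
The first 6 terms are: [-20, -39, -58, -77, -96, -115]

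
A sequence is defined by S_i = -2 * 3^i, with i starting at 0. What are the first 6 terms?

This is a geometric sequence.
i=0: S_0 = -2 * 3^0 = -2
i=1: S_1 = -2 * 3^1 = -6
i=2: S_2 = -2 * 3^2 = -18
i=3: S_3 = -2 * 3^3 = -54
i=4: S_4 = -2 * 3^4 = -162
i=5: S_5 = -2 * 3^5 = -486
The first 6 terms are: [-2, -6, -18, -54, -162, -486]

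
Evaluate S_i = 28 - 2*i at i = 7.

S_7 = 28 + -2*7 = 28 + -14 = 14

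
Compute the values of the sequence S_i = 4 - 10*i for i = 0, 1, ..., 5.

This is an arithmetic sequence.
i=0: S_0 = 4 + -10*0 = 4
i=1: S_1 = 4 + -10*1 = -6
i=2: S_2 = 4 + -10*2 = -16
i=3: S_3 = 4 + -10*3 = -26
i=4: S_4 = 4 + -10*4 = -36
i=5: S_5 = 4 + -10*5 = -46
The first 6 terms are: [4, -6, -16, -26, -36, -46]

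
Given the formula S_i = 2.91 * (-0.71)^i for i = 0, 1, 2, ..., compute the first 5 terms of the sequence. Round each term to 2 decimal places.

This is a geometric sequence.
i=0: S_0 = 2.91 * (-0.71)^0 = 2.91
i=1: S_1 = 2.91 * (-0.71)^1 ≈ -2.07
i=2: S_2 = 2.91 * (-0.71)^2 ≈ 1.47
i=3: S_3 = 2.91 * (-0.71)^3 ≈ -1.04
i=4: S_4 = 2.91 * (-0.71)^4 ≈ 0.74
The first 5 terms are: [2.91, -2.07, 1.47, -1.04, 0.74]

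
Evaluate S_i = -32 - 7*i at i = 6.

S_6 = -32 + -7*6 = -32 + -42 = -74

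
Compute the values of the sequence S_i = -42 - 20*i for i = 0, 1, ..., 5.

This is an arithmetic sequence.
i=0: S_0 = -42 + -20*0 = -42
i=1: S_1 = -42 + -20*1 = -62
i=2: S_2 = -42 + -20*2 = -82
i=3: S_3 = -42 + -20*3 = -102
i=4: S_4 = -42 + -20*4 = -122
i=5: S_5 = -42 + -20*5 = -142
The first 6 terms are: [-42, -62, -82, -102, -122, -142]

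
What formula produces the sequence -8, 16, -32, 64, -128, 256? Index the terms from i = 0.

Check ratios: 16 / -8 = -2.0
Common ratio r = -2.
First term a = -8.
Formula: S_i = -8 * (-2)^i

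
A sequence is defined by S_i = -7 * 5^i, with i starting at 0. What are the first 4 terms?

This is a geometric sequence.
i=0: S_0 = -7 * 5^0 = -7
i=1: S_1 = -7 * 5^1 = -35
i=2: S_2 = -7 * 5^2 = -175
i=3: S_3 = -7 * 5^3 = -875
The first 4 terms are: [-7, -35, -175, -875]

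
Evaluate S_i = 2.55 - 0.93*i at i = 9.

S_9 = 2.55 + -0.93*9 = 2.55 + -8.37 = -5.82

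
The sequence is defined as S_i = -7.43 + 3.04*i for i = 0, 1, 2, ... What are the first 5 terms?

This is an arithmetic sequence.
i=0: S_0 = -7.43 + 3.04*0 = -7.43
i=1: S_1 = -7.43 + 3.04*1 = -4.39
i=2: S_2 = -7.43 + 3.04*2 = -1.35
i=3: S_3 = -7.43 + 3.04*3 = 1.69
i=4: S_4 = -7.43 + 3.04*4 = 4.73
The first 5 terms are: [-7.43, -4.39, -1.35, 1.69, 4.73]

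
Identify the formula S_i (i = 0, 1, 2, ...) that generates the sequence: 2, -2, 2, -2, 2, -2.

Check ratios: -2 / 2 = -1.0
Common ratio r = -1.
First term a = 2.
Formula: S_i = 2 * (-1)^i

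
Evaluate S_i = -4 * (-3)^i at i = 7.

S_7 = -4 * (-3)^7 = -4 * -2187 = 8748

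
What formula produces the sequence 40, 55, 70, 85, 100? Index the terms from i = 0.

Check differences: 55 - 40 = 15
70 - 55 = 15
Common difference d = 15.
First term a = 40.
Formula: S_i = 40 + 15*i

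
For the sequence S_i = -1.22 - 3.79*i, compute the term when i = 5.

S_5 = -1.22 + -3.79*5 = -1.22 + -18.95 = -20.17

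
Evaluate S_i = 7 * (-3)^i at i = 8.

S_8 = 7 * (-3)^8 = 7 * 6561 = 45927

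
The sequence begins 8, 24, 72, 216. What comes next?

Ratios: 24 / 8 = 3.0
This is a geometric sequence with common ratio r = 3.
Next term = 216 * 3 = 648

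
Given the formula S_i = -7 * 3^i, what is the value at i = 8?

S_8 = -7 * 3^8 = -7 * 6561 = -45927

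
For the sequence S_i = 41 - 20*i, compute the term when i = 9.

S_9 = 41 + -20*9 = 41 + -180 = -139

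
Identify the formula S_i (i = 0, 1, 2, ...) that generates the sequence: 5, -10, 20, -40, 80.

Check ratios: -10 / 5 = -2.0
Common ratio r = -2.
First term a = 5.
Formula: S_i = 5 * (-2)^i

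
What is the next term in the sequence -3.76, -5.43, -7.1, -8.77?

Differences: -5.43 - -3.76 = -1.67
This is an arithmetic sequence with common difference d = -1.67.
Next term = -8.77 + -1.67 = -10.44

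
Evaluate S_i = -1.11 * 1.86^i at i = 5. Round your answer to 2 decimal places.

S_5 = -1.11 * 1.86^5 ≈ -1.11 * 22.262 ≈ -24.71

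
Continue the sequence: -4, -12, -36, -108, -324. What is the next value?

Ratios: -12 / -4 = 3.0
This is a geometric sequence with common ratio r = 3.
Next term = -324 * 3 = -972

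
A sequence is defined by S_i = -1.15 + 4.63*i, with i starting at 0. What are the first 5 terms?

This is an arithmetic sequence.
i=0: S_0 = -1.15 + 4.63*0 = -1.15
i=1: S_1 = -1.15 + 4.63*1 = 3.48
i=2: S_2 = -1.15 + 4.63*2 = 8.11
i=3: S_3 = -1.15 + 4.63*3 = 12.74
i=4: S_4 = -1.15 + 4.63*4 = 17.37
The first 5 terms are: [-1.15, 3.48, 8.11, 12.74, 17.37]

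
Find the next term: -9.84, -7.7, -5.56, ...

Differences: -7.7 - -9.84 = 2.14
This is an arithmetic sequence with common difference d = 2.14.
Next term = -5.56 + 2.14 = -3.42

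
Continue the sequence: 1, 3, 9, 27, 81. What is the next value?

Ratios: 3 / 1 = 3.0
This is a geometric sequence with common ratio r = 3.
Next term = 81 * 3 = 243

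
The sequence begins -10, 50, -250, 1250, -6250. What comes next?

Ratios: 50 / -10 = -5.0
This is a geometric sequence with common ratio r = -5.
Next term = -6250 * -5 = 31250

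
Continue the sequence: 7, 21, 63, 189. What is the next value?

Ratios: 21 / 7 = 3.0
This is a geometric sequence with common ratio r = 3.
Next term = 189 * 3 = 567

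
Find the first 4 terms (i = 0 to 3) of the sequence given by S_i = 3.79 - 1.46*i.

This is an arithmetic sequence.
i=0: S_0 = 3.79 + -1.46*0 = 3.79
i=1: S_1 = 3.79 + -1.46*1 = 2.33
i=2: S_2 = 3.79 + -1.46*2 = 0.87
i=3: S_3 = 3.79 + -1.46*3 = -0.59
The first 4 terms are: [3.79, 2.33, 0.87, -0.59]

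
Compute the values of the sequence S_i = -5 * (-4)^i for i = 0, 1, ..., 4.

This is a geometric sequence.
i=0: S_0 = -5 * (-4)^0 = -5
i=1: S_1 = -5 * (-4)^1 = 20
i=2: S_2 = -5 * (-4)^2 = -80
i=3: S_3 = -5 * (-4)^3 = 320
i=4: S_4 = -5 * (-4)^4 = -1280
The first 5 terms are: [-5, 20, -80, 320, -1280]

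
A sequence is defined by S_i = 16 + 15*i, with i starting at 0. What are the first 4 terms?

This is an arithmetic sequence.
i=0: S_0 = 16 + 15*0 = 16
i=1: S_1 = 16 + 15*1 = 31
i=2: S_2 = 16 + 15*2 = 46
i=3: S_3 = 16 + 15*3 = 61
The first 4 terms are: [16, 31, 46, 61]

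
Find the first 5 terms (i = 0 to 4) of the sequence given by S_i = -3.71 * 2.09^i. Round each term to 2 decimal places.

This is a geometric sequence.
i=0: S_0 = -3.71 * 2.09^0 = -3.71
i=1: S_1 = -3.71 * 2.09^1 ≈ -7.75
i=2: S_2 = -3.71 * 2.09^2 ≈ -16.21
i=3: S_3 = -3.71 * 2.09^3 ≈ -33.87
i=4: S_4 = -3.71 * 2.09^4 ≈ -70.79
The first 5 terms are: [-3.71, -7.75, -16.21, -33.87, -70.79]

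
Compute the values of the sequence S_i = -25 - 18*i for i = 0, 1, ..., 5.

This is an arithmetic sequence.
i=0: S_0 = -25 + -18*0 = -25
i=1: S_1 = -25 + -18*1 = -43
i=2: S_2 = -25 + -18*2 = -61
i=3: S_3 = -25 + -18*3 = -79
i=4: S_4 = -25 + -18*4 = -97
i=5: S_5 = -25 + -18*5 = -115
The first 6 terms are: [-25, -43, -61, -79, -97, -115]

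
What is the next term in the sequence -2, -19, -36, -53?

Differences: -19 - -2 = -17
This is an arithmetic sequence with common difference d = -17.
Next term = -53 + -17 = -70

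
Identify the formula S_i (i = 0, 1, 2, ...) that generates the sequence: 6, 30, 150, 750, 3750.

Check ratios: 30 / 6 = 5.0
Common ratio r = 5.
First term a = 6.
Formula: S_i = 6 * 5^i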